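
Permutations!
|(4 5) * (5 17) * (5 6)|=4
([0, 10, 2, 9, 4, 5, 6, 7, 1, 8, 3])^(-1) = [0, 8, 2, 10, 4, 5, 6, 7, 9, 3, 1]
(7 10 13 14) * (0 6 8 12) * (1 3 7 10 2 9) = (0 6 8 12)(1 3 7 2 9)(10 13 14) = [6, 3, 9, 7, 4, 5, 8, 2, 12, 1, 13, 11, 0, 14, 10]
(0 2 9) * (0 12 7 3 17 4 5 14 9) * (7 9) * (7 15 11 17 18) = (0 2)(3 18 7)(4 5 14 15 11 17)(9 12) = [2, 1, 0, 18, 5, 14, 6, 3, 8, 12, 10, 17, 9, 13, 15, 11, 16, 4, 7]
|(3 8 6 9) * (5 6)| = |(3 8 5 6 9)| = 5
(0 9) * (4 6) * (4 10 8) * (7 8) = [9, 1, 2, 3, 6, 5, 10, 8, 4, 0, 7] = (0 9)(4 6 10 7 8)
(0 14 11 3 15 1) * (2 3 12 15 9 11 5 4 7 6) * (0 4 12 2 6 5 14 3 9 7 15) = (0 3 7 5 12)(1 4 15)(2 9 11) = [3, 4, 9, 7, 15, 12, 6, 5, 8, 11, 10, 2, 0, 13, 14, 1]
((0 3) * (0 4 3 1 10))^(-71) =((0 1 10)(3 4))^(-71) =(0 1 10)(3 4)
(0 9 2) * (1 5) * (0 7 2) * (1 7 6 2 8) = [9, 5, 6, 3, 4, 7, 2, 8, 1, 0] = (0 9)(1 5 7 8)(2 6)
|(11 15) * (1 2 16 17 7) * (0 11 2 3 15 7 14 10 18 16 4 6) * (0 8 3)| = 60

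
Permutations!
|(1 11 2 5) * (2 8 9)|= 6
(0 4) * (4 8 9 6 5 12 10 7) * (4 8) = [4, 1, 2, 3, 0, 12, 5, 8, 9, 6, 7, 11, 10] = (0 4)(5 12 10 7 8 9 6)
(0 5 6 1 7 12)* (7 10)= (0 5 6 1 10 7 12)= [5, 10, 2, 3, 4, 6, 1, 12, 8, 9, 7, 11, 0]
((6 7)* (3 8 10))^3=(10)(6 7)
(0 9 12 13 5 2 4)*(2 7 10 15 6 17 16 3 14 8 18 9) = (0 2 4)(3 14 8 18 9 12 13 5 7 10 15 6 17 16) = [2, 1, 4, 14, 0, 7, 17, 10, 18, 12, 15, 11, 13, 5, 8, 6, 3, 16, 9]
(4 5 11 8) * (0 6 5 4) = (0 6 5 11 8) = [6, 1, 2, 3, 4, 11, 5, 7, 0, 9, 10, 8]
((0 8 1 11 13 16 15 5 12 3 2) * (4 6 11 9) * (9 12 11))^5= ((0 8 1 12 3 2)(4 6 9)(5 11 13 16 15))^5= (16)(0 2 3 12 1 8)(4 9 6)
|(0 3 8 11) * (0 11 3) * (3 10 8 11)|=|(3 11)(8 10)|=2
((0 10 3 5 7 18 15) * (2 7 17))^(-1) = (0 15 18 7 2 17 5 3 10)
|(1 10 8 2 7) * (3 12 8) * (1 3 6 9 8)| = |(1 10 6 9 8 2 7 3 12)| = 9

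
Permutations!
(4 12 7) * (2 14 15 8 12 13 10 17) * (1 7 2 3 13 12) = (1 7 4 12 2 14 15 8)(3 13 10 17) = [0, 7, 14, 13, 12, 5, 6, 4, 1, 9, 17, 11, 2, 10, 15, 8, 16, 3]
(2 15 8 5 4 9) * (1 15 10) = (1 15 8 5 4 9 2 10) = [0, 15, 10, 3, 9, 4, 6, 7, 5, 2, 1, 11, 12, 13, 14, 8]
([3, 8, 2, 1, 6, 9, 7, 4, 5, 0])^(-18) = (9)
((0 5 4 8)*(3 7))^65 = (0 5 4 8)(3 7)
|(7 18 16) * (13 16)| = 4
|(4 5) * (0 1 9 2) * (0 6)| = 10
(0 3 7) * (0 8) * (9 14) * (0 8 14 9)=(0 3 7 14)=[3, 1, 2, 7, 4, 5, 6, 14, 8, 9, 10, 11, 12, 13, 0]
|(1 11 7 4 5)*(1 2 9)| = |(1 11 7 4 5 2 9)| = 7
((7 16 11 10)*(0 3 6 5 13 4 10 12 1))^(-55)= (0 4 12 5 16 3 10 1 13 11 6 7)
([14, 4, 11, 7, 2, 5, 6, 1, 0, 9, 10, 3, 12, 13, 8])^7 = [14, 4, 11, 7, 2, 5, 6, 1, 0, 9, 10, 3, 12, 13, 8]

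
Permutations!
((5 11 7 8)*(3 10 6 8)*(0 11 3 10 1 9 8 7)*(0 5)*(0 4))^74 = ((0 11 5 3 1 9 8 4)(6 7 10))^74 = (0 5 1 8)(3 9 4 11)(6 10 7)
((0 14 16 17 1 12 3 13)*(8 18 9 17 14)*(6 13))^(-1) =(0 13 6 3 12 1 17 9 18 8)(14 16)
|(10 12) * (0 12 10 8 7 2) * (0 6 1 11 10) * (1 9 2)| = 21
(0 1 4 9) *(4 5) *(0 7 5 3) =(0 1 3)(4 9 7 5) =[1, 3, 2, 0, 9, 4, 6, 5, 8, 7]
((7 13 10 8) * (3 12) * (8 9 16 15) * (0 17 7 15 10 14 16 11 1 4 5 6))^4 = (0 14 11 6 13 9 5 7 10 4 17 16 1)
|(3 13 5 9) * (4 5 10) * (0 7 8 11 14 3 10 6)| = |(0 7 8 11 14 3 13 6)(4 5 9 10)| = 8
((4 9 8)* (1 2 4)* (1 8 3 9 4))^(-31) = (1 2)(3 9)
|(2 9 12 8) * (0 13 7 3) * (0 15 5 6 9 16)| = |(0 13 7 3 15 5 6 9 12 8 2 16)| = 12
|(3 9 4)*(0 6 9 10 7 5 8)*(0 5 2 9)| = 6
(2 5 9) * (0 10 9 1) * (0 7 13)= (0 10 9 2 5 1 7 13)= [10, 7, 5, 3, 4, 1, 6, 13, 8, 2, 9, 11, 12, 0]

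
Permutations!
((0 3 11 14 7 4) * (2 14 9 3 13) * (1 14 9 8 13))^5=(14)(2 13 8 11 3 9)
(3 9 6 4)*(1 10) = [0, 10, 2, 9, 3, 5, 4, 7, 8, 6, 1] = (1 10)(3 9 6 4)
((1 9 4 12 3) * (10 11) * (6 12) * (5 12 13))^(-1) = (1 3 12 5 13 6 4 9)(10 11)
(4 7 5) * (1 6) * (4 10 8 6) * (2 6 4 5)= [0, 5, 6, 3, 7, 10, 1, 2, 4, 9, 8]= (1 5 10 8 4 7 2 6)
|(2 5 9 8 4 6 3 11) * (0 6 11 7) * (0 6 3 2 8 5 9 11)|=10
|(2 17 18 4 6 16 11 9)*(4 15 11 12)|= |(2 17 18 15 11 9)(4 6 16 12)|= 12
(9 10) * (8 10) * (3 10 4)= (3 10 9 8 4)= [0, 1, 2, 10, 3, 5, 6, 7, 4, 8, 9]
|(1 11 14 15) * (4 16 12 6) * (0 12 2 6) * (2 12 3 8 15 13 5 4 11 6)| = |(0 3 8 15 1 6 11 14 13 5 4 16 12)| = 13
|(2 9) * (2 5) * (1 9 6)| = |(1 9 5 2 6)| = 5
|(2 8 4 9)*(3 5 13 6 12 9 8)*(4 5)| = 9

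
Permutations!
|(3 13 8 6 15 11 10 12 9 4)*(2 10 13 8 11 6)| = |(2 10 12 9 4 3 8)(6 15)(11 13)| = 14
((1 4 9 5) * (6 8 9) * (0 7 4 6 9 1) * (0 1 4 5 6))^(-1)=((0 7 5 1)(4 9 6 8))^(-1)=(0 1 5 7)(4 8 6 9)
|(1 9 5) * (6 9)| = 4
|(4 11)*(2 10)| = 2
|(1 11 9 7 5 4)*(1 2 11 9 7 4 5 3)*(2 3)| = 12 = |(1 9 4 3)(2 11 7)|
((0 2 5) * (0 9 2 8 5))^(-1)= ((0 8 5 9 2))^(-1)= (0 2 9 5 8)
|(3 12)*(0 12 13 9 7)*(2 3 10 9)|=15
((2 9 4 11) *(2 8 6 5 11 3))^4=(11)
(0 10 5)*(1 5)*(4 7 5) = [10, 4, 2, 3, 7, 0, 6, 5, 8, 9, 1] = (0 10 1 4 7 5)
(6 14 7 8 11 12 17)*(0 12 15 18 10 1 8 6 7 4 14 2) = (0 12 17 7 6 2)(1 8 11 15 18 10)(4 14) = [12, 8, 0, 3, 14, 5, 2, 6, 11, 9, 1, 15, 17, 13, 4, 18, 16, 7, 10]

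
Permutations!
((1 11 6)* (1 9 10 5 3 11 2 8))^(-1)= (1 8 2)(3 5 10 9 6 11)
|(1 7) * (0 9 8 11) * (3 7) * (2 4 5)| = 12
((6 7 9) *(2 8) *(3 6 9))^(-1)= ((9)(2 8)(3 6 7))^(-1)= (9)(2 8)(3 7 6)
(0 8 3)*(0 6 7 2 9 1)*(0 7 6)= (0 8 3)(1 7 2 9)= [8, 7, 9, 0, 4, 5, 6, 2, 3, 1]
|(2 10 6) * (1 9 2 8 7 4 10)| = 15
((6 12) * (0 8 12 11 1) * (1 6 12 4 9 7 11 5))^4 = (12)(0 7 1 9 5 4 6 8 11)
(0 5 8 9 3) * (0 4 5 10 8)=[10, 1, 2, 4, 5, 0, 6, 7, 9, 3, 8]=(0 10 8 9 3 4 5)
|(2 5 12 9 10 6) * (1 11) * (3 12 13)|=|(1 11)(2 5 13 3 12 9 10 6)|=8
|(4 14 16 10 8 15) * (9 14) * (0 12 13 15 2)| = |(0 12 13 15 4 9 14 16 10 8 2)| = 11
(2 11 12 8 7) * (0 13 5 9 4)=[13, 1, 11, 3, 0, 9, 6, 2, 7, 4, 10, 12, 8, 5]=(0 13 5 9 4)(2 11 12 8 7)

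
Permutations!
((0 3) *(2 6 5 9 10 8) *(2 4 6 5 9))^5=((0 3)(2 5)(4 6 9 10 8))^5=(10)(0 3)(2 5)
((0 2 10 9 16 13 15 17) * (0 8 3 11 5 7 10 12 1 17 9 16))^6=(0 3 13 1 7)(2 11 15 17 10)(5 9 8 16 12)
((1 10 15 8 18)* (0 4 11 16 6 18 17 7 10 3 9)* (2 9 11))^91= (0 9 2 4)(1 3 11 16 6 18)(7 10 15 8 17)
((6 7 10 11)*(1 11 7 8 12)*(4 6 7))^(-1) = (1 12 8 6 4 10 7 11)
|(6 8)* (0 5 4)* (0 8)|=|(0 5 4 8 6)|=5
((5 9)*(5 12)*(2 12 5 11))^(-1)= ((2 12 11)(5 9))^(-1)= (2 11 12)(5 9)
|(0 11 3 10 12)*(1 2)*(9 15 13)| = 30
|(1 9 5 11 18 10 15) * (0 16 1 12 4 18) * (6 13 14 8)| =60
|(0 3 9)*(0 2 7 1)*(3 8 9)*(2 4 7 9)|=7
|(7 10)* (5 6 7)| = 4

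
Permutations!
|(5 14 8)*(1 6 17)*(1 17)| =|(17)(1 6)(5 14 8)| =6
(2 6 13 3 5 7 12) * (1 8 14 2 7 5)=(1 8 14 2 6 13 3)(7 12)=[0, 8, 6, 1, 4, 5, 13, 12, 14, 9, 10, 11, 7, 3, 2]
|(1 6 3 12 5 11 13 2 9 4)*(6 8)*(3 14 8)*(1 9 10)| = 24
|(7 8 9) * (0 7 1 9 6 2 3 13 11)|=8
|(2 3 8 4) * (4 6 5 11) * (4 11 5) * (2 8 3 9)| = 6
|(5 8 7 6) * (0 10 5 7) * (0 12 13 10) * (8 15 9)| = |(5 15 9 8 12 13 10)(6 7)| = 14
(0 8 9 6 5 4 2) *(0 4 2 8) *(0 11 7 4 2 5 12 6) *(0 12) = (0 11 7 4 8 9 12 6) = [11, 1, 2, 3, 8, 5, 0, 4, 9, 12, 10, 7, 6]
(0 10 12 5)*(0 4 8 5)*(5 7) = (0 10 12)(4 8 7 5) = [10, 1, 2, 3, 8, 4, 6, 5, 7, 9, 12, 11, 0]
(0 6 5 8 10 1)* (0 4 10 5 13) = [6, 4, 2, 3, 10, 8, 13, 7, 5, 9, 1, 11, 12, 0] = (0 6 13)(1 4 10)(5 8)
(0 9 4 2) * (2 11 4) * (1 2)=(0 9 1 2)(4 11)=[9, 2, 0, 3, 11, 5, 6, 7, 8, 1, 10, 4]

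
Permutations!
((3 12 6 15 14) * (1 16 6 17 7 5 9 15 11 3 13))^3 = (1 11 17 9 13 6 12 5 14 16 3 7 15)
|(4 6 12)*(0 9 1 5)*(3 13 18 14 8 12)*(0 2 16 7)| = 56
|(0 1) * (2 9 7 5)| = 4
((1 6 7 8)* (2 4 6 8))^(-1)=((1 8)(2 4 6 7))^(-1)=(1 8)(2 7 6 4)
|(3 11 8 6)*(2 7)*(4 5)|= |(2 7)(3 11 8 6)(4 5)|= 4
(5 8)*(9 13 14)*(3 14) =(3 14 9 13)(5 8) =[0, 1, 2, 14, 4, 8, 6, 7, 5, 13, 10, 11, 12, 3, 9]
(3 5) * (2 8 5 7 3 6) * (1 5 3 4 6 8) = [0, 5, 1, 7, 6, 8, 2, 4, 3] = (1 5 8 3 7 4 6 2)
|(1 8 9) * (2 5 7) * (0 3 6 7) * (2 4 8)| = 10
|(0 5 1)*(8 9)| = 6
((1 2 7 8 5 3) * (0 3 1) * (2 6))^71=((0 3)(1 6 2 7 8 5))^71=(0 3)(1 5 8 7 2 6)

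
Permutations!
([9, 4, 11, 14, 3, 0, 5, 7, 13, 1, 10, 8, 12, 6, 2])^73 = (0 9 1 4 3 14 2 11 8 13 6 5)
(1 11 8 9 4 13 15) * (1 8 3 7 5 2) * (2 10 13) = (1 11 3 7 5 10 13 15 8 9 4 2) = [0, 11, 1, 7, 2, 10, 6, 5, 9, 4, 13, 3, 12, 15, 14, 8]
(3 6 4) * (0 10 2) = (0 10 2)(3 6 4) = [10, 1, 0, 6, 3, 5, 4, 7, 8, 9, 2]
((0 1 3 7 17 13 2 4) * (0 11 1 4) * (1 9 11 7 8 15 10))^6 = (17)(1 3 8 15 10) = ((0 4 7 17 13 2)(1 3 8 15 10)(9 11))^6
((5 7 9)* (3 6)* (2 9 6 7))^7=(2 9 5)(3 7 6)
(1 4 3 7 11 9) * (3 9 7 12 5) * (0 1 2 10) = [1, 4, 10, 12, 9, 3, 6, 11, 8, 2, 0, 7, 5] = (0 1 4 9 2 10)(3 12 5)(7 11)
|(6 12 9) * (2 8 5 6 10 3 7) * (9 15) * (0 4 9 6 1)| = 30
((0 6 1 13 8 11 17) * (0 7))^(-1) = ((0 6 1 13 8 11 17 7))^(-1) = (0 7 17 11 8 13 1 6)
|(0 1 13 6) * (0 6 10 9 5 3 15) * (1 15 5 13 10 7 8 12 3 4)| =10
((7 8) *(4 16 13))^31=(4 16 13)(7 8)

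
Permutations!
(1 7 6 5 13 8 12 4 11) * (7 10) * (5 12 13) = (1 10 7 6 12 4 11)(8 13) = [0, 10, 2, 3, 11, 5, 12, 6, 13, 9, 7, 1, 4, 8]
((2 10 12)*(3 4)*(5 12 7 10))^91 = (2 5 12)(3 4)(7 10)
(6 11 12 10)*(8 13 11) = (6 8 13 11 12 10) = [0, 1, 2, 3, 4, 5, 8, 7, 13, 9, 6, 12, 10, 11]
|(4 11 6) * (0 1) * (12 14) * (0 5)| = 6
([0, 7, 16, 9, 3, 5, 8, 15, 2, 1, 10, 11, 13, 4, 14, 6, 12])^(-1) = (1 9 3 4 13 12 16 2 8 6 15 7)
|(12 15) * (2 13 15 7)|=|(2 13 15 12 7)|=5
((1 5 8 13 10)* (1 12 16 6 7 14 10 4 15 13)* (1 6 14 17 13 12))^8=(1 15 6 14 13 5 12 7 10 4 8 16 17)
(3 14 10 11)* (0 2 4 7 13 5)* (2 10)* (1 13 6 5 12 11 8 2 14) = (14)(0 10 8 2 4 7 6 5)(1 13 12 11 3) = [10, 13, 4, 1, 7, 0, 5, 6, 2, 9, 8, 3, 11, 12, 14]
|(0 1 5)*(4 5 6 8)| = |(0 1 6 8 4 5)| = 6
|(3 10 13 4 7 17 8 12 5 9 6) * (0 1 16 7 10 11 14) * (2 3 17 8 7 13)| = |(0 1 16 13 4 10 2 3 11 14)(5 9 6 17 7 8 12)| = 70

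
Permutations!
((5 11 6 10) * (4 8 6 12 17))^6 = (4 12 5 6)(8 17 11 10)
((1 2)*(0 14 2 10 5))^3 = ((0 14 2 1 10 5))^3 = (0 1)(2 5)(10 14)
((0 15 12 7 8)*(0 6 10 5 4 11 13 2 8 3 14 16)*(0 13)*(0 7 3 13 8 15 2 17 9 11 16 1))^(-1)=(0 1 14 3 12 15 2)(4 5 10 6 8 16)(7 11 9 17 13)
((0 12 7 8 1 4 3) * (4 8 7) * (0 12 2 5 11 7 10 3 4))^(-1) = (0 12 3 10 7 11 5 2)(1 8)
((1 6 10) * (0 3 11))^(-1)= (0 11 3)(1 10 6)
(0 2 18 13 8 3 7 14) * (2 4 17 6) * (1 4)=[1, 4, 18, 7, 17, 5, 2, 14, 3, 9, 10, 11, 12, 8, 0, 15, 16, 6, 13]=(0 1 4 17 6 2 18 13 8 3 7 14)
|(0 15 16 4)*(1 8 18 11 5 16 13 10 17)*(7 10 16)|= 40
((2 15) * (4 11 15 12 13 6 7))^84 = (2 7)(4 12)(6 15)(11 13)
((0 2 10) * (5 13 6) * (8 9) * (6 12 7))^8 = ((0 2 10)(5 13 12 7 6)(8 9))^8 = (0 10 2)(5 7 13 6 12)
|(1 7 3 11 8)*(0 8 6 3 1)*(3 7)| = |(0 8)(1 3 11 6 7)| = 10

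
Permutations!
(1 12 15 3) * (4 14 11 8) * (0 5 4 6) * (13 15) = (0 5 4 14 11 8 6)(1 12 13 15 3) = [5, 12, 2, 1, 14, 4, 0, 7, 6, 9, 10, 8, 13, 15, 11, 3]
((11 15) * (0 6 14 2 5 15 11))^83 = (0 15 5 2 14 6)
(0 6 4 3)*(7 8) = (0 6 4 3)(7 8) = [6, 1, 2, 0, 3, 5, 4, 8, 7]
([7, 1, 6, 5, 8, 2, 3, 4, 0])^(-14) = (0 4)(2 3)(5 6)(7 8)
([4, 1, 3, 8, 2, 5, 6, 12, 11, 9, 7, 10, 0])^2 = (0 2 8 10 12 4 3 11 7)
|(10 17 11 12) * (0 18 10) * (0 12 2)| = |(0 18 10 17 11 2)| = 6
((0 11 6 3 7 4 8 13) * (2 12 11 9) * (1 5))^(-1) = ((0 9 2 12 11 6 3 7 4 8 13)(1 5))^(-1) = (0 13 8 4 7 3 6 11 12 2 9)(1 5)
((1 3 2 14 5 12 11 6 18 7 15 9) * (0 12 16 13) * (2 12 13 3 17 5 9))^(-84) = ((0 13)(1 17 5 16 3 12 11 6 18 7 15 2 14 9))^(-84) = (18)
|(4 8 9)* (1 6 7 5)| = |(1 6 7 5)(4 8 9)| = 12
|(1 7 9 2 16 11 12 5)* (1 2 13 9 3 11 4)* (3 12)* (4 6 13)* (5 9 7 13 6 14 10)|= 30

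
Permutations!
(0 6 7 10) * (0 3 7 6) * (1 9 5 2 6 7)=(1 9 5 2 6 7 10 3)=[0, 9, 6, 1, 4, 2, 7, 10, 8, 5, 3]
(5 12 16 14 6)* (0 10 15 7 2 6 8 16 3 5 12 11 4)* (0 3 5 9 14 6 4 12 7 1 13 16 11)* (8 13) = [10, 8, 4, 9, 3, 0, 7, 2, 11, 14, 15, 12, 5, 16, 13, 1, 6] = (0 10 15 1 8 11 12 5)(2 4 3 9 14 13 16 6 7)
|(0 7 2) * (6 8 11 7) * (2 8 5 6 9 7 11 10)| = 6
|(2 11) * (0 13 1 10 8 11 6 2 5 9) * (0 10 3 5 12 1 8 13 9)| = 10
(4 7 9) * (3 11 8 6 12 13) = (3 11 8 6 12 13)(4 7 9) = [0, 1, 2, 11, 7, 5, 12, 9, 6, 4, 10, 8, 13, 3]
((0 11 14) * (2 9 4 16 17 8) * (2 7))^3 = ((0 11 14)(2 9 4 16 17 8 7))^3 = (2 16 7 4 8 9 17)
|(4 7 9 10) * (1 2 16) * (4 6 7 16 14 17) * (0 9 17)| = |(0 9 10 6 7 17 4 16 1 2 14)| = 11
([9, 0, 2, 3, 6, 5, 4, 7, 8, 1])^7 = [9, 0, 2, 3, 6, 5, 4, 7, 8, 1]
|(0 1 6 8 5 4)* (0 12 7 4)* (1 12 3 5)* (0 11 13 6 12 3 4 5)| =|(0 3)(1 12 7 5 11 13 6 8)| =8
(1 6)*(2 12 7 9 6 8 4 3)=(1 8 4 3 2 12 7 9 6)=[0, 8, 12, 2, 3, 5, 1, 9, 4, 6, 10, 11, 7]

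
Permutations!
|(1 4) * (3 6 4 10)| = |(1 10 3 6 4)| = 5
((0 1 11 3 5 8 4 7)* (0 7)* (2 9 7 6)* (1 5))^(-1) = ((0 5 8 4)(1 11 3)(2 9 7 6))^(-1) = (0 4 8 5)(1 3 11)(2 6 7 9)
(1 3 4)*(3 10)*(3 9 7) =[0, 10, 2, 4, 1, 5, 6, 3, 8, 7, 9] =(1 10 9 7 3 4)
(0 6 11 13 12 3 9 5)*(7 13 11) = (0 6 7 13 12 3 9 5) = [6, 1, 2, 9, 4, 0, 7, 13, 8, 5, 10, 11, 3, 12]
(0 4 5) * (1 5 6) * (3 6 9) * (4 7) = (0 7 4 9 3 6 1 5) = [7, 5, 2, 6, 9, 0, 1, 4, 8, 3]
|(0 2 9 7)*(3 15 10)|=|(0 2 9 7)(3 15 10)|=12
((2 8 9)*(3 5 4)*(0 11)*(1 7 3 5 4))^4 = (11)(1 5 4 3 7)(2 8 9)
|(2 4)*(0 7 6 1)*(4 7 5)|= |(0 5 4 2 7 6 1)|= 7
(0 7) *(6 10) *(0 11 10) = (0 7 11 10 6) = [7, 1, 2, 3, 4, 5, 0, 11, 8, 9, 6, 10]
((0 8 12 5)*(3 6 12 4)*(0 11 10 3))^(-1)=((0 8 4)(3 6 12 5 11 10))^(-1)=(0 4 8)(3 10 11 5 12 6)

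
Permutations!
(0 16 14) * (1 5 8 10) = (0 16 14)(1 5 8 10) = [16, 5, 2, 3, 4, 8, 6, 7, 10, 9, 1, 11, 12, 13, 0, 15, 14]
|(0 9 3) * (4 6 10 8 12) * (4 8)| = 6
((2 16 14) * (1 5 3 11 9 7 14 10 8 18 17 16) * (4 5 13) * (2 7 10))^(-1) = ((1 13 4 5 3 11 9 10 8 18 17 16 2)(7 14))^(-1) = (1 2 16 17 18 8 10 9 11 3 5 4 13)(7 14)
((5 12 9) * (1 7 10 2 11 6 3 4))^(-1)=((1 7 10 2 11 6 3 4)(5 12 9))^(-1)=(1 4 3 6 11 2 10 7)(5 9 12)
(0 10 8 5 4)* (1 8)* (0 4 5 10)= [0, 8, 2, 3, 4, 5, 6, 7, 10, 9, 1]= (1 8 10)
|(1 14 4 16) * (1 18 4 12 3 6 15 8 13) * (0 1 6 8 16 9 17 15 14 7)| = |(0 1 7)(3 8 13 6 14 12)(4 9 17 15 16 18)| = 6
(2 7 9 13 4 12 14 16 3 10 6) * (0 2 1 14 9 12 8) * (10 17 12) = (0 2 7 10 6 1 14 16 3 17 12 9 13 4 8) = [2, 14, 7, 17, 8, 5, 1, 10, 0, 13, 6, 11, 9, 4, 16, 15, 3, 12]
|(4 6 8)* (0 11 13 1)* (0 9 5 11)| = 15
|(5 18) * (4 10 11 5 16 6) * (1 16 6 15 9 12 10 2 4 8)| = 22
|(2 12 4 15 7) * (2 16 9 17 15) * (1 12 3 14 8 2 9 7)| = 12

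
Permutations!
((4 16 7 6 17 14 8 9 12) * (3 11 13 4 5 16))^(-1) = (3 4 13 11)(5 12 9 8 14 17 6 7 16)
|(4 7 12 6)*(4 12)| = 2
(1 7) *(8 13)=(1 7)(8 13)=[0, 7, 2, 3, 4, 5, 6, 1, 13, 9, 10, 11, 12, 8]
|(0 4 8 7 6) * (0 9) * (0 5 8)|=10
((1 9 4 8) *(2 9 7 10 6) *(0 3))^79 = (0 3)(1 8 4 9 2 6 10 7)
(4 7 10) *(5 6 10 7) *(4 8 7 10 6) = (4 5)(7 10 8) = [0, 1, 2, 3, 5, 4, 6, 10, 7, 9, 8]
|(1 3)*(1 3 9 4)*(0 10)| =|(0 10)(1 9 4)| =6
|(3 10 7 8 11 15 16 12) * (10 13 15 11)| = |(3 13 15 16 12)(7 8 10)| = 15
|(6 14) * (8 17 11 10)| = |(6 14)(8 17 11 10)| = 4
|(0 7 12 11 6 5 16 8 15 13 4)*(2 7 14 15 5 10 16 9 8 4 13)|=|(0 14 15 2 7 12 11 6 10 16 4)(5 9 8)|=33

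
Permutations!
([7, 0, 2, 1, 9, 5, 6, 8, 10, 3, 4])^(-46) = [8, 7, 2, 0, 3, 5, 6, 10, 4, 1, 9]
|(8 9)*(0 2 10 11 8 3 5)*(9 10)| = 15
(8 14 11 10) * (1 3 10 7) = (1 3 10 8 14 11 7) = [0, 3, 2, 10, 4, 5, 6, 1, 14, 9, 8, 7, 12, 13, 11]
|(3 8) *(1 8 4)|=4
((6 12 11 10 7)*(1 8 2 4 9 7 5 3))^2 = ((1 8 2 4 9 7 6 12 11 10 5 3))^2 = (1 2 9 6 11 5)(3 8 4 7 12 10)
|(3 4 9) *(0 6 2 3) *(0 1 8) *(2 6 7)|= 8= |(0 7 2 3 4 9 1 8)|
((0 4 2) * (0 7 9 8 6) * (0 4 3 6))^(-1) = ((0 3 6 4 2 7 9 8))^(-1) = (0 8 9 7 2 4 6 3)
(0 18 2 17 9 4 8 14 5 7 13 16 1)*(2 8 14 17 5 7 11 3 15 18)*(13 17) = [2, 0, 5, 15, 14, 11, 6, 17, 13, 4, 10, 3, 12, 16, 7, 18, 1, 9, 8] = (0 2 5 11 3 15 18 8 13 16 1)(4 14 7 17 9)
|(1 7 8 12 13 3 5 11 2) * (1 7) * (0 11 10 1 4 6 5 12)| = 15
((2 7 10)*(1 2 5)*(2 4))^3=((1 4 2 7 10 5))^3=(1 7)(2 5)(4 10)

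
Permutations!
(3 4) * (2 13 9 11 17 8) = (2 13 9 11 17 8)(3 4) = [0, 1, 13, 4, 3, 5, 6, 7, 2, 11, 10, 17, 12, 9, 14, 15, 16, 8]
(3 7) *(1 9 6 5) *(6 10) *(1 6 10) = (10)(1 9)(3 7)(5 6) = [0, 9, 2, 7, 4, 6, 5, 3, 8, 1, 10]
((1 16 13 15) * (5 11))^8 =(16)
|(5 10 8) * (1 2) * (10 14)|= |(1 2)(5 14 10 8)|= 4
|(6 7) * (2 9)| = |(2 9)(6 7)| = 2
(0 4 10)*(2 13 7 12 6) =[4, 1, 13, 3, 10, 5, 2, 12, 8, 9, 0, 11, 6, 7] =(0 4 10)(2 13 7 12 6)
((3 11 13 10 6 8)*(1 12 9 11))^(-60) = (1 11 6)(3 9 10)(8 12 13)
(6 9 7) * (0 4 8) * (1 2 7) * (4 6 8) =(0 6 9 1 2 7 8) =[6, 2, 7, 3, 4, 5, 9, 8, 0, 1]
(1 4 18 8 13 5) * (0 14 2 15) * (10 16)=(0 14 2 15)(1 4 18 8 13 5)(10 16)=[14, 4, 15, 3, 18, 1, 6, 7, 13, 9, 16, 11, 12, 5, 2, 0, 10, 17, 8]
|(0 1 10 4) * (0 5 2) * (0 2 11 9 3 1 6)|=14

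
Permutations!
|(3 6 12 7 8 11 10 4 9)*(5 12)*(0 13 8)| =12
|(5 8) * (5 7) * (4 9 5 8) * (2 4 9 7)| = |(2 4 7 8)(5 9)| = 4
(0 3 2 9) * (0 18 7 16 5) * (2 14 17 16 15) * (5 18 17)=(0 3 14 5)(2 9 17 16 18 7 15)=[3, 1, 9, 14, 4, 0, 6, 15, 8, 17, 10, 11, 12, 13, 5, 2, 18, 16, 7]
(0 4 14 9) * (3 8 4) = (0 3 8 4 14 9) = [3, 1, 2, 8, 14, 5, 6, 7, 4, 0, 10, 11, 12, 13, 9]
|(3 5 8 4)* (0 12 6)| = 12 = |(0 12 6)(3 5 8 4)|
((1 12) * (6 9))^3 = (1 12)(6 9)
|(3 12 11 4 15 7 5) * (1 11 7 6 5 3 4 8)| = |(1 11 8)(3 12 7)(4 15 6 5)| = 12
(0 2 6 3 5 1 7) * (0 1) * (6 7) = (0 2 7 1 6 3 5) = [2, 6, 7, 5, 4, 0, 3, 1]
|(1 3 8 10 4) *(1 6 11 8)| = |(1 3)(4 6 11 8 10)| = 10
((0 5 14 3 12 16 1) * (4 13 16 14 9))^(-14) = ((0 5 9 4 13 16 1)(3 12 14))^(-14) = (16)(3 12 14)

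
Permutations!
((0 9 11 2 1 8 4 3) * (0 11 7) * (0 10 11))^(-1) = ((0 9 7 10 11 2 1 8 4 3))^(-1) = (0 3 4 8 1 2 11 10 7 9)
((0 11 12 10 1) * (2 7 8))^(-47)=(0 10 11 1 12)(2 7 8)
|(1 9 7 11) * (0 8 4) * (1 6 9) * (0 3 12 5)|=12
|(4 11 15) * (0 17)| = |(0 17)(4 11 15)| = 6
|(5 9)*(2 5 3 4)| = |(2 5 9 3 4)| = 5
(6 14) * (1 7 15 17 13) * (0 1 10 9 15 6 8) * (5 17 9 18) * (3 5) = (0 1 7 6 14 8)(3 5 17 13 10 18)(9 15) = [1, 7, 2, 5, 4, 17, 14, 6, 0, 15, 18, 11, 12, 10, 8, 9, 16, 13, 3]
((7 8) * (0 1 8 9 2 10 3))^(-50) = ((0 1 8 7 9 2 10 3))^(-50) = (0 10 9 8)(1 3 2 7)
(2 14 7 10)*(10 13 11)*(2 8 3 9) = (2 14 7 13 11 10 8 3 9) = [0, 1, 14, 9, 4, 5, 6, 13, 3, 2, 8, 10, 12, 11, 7]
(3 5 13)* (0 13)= (0 13 3 5)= [13, 1, 2, 5, 4, 0, 6, 7, 8, 9, 10, 11, 12, 3]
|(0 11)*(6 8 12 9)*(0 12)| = |(0 11 12 9 6 8)| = 6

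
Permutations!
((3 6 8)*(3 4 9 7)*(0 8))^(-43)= ((0 8 4 9 7 3 6))^(-43)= (0 6 3 7 9 4 8)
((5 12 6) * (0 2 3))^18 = ((0 2 3)(5 12 6))^18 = (12)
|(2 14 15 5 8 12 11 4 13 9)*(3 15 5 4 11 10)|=11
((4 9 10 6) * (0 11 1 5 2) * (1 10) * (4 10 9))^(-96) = ((0 11 9 1 5 2)(6 10))^(-96) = (11)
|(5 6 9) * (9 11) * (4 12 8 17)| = |(4 12 8 17)(5 6 11 9)| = 4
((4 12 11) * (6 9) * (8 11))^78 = (4 8)(11 12) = ((4 12 8 11)(6 9))^78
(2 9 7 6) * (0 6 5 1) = [6, 0, 9, 3, 4, 1, 2, 5, 8, 7] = (0 6 2 9 7 5 1)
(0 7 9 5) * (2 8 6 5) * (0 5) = (0 7 9 2 8 6) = [7, 1, 8, 3, 4, 5, 0, 9, 6, 2]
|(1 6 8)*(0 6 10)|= 5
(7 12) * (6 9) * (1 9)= (1 9 6)(7 12)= [0, 9, 2, 3, 4, 5, 1, 12, 8, 6, 10, 11, 7]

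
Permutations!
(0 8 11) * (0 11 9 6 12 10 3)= (0 8 9 6 12 10 3)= [8, 1, 2, 0, 4, 5, 12, 7, 9, 6, 3, 11, 10]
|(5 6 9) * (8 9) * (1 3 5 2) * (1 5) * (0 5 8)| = 6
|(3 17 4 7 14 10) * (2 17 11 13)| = |(2 17 4 7 14 10 3 11 13)| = 9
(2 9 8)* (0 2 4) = (0 2 9 8 4) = [2, 1, 9, 3, 0, 5, 6, 7, 4, 8]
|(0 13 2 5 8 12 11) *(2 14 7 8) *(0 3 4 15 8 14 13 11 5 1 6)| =22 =|(0 11 3 4 15 8 12 5 2 1 6)(7 14)|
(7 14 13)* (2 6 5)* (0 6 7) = [6, 1, 7, 3, 4, 2, 5, 14, 8, 9, 10, 11, 12, 0, 13] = (0 6 5 2 7 14 13)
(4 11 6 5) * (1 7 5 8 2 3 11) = (1 7 5 4)(2 3 11 6 8) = [0, 7, 3, 11, 1, 4, 8, 5, 2, 9, 10, 6]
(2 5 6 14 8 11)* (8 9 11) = (2 5 6 14 9 11) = [0, 1, 5, 3, 4, 6, 14, 7, 8, 11, 10, 2, 12, 13, 9]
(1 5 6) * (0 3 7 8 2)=(0 3 7 8 2)(1 5 6)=[3, 5, 0, 7, 4, 6, 1, 8, 2]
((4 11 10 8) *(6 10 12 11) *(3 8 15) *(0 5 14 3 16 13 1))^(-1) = (0 1 13 16 15 10 6 4 8 3 14 5)(11 12)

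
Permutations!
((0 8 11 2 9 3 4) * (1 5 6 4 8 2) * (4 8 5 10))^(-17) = ((0 2 9 3 5 6 8 11 1 10 4))^(-17) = (0 6 4 5 10 3 1 9 11 2 8)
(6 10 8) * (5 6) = [0, 1, 2, 3, 4, 6, 10, 7, 5, 9, 8] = (5 6 10 8)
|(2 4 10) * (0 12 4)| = 5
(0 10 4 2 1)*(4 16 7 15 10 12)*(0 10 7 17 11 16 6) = [12, 10, 1, 3, 2, 5, 0, 15, 8, 9, 6, 16, 4, 13, 14, 7, 17, 11] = (0 12 4 2 1 10 6)(7 15)(11 16 17)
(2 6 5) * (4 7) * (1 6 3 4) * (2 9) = (1 6 5 9 2 3 4 7) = [0, 6, 3, 4, 7, 9, 5, 1, 8, 2]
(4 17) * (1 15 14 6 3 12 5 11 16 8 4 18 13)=(1 15 14 6 3 12 5 11 16 8 4 17 18 13)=[0, 15, 2, 12, 17, 11, 3, 7, 4, 9, 10, 16, 5, 1, 6, 14, 8, 18, 13]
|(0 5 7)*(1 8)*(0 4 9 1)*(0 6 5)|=|(1 8 6 5 7 4 9)|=7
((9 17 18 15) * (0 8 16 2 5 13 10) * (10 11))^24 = ((0 8 16 2 5 13 11 10)(9 17 18 15))^24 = (18)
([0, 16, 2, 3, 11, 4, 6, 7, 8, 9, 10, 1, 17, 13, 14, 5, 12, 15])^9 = [0, 16, 2, 3, 11, 4, 6, 7, 8, 9, 10, 1, 17, 13, 14, 5, 12, 15]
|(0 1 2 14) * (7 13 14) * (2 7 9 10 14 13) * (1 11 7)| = |(0 11 7 2 9 10 14)| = 7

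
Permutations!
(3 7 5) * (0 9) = (0 9)(3 7 5) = [9, 1, 2, 7, 4, 3, 6, 5, 8, 0]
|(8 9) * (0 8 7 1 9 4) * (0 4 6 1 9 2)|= 10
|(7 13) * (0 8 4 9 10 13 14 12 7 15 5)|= |(0 8 4 9 10 13 15 5)(7 14 12)|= 24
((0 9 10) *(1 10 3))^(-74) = (0 9 3 1 10)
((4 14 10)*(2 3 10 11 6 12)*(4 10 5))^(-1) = (2 12 6 11 14 4 5 3)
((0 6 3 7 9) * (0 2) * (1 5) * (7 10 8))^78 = (0 9 8 3)(2 7 10 6)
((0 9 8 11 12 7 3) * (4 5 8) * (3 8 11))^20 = ((0 9 4 5 11 12 7 8 3))^20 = (0 4 11 7 3 9 5 12 8)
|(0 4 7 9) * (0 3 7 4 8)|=|(0 8)(3 7 9)|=6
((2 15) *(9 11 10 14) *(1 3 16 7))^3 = ((1 3 16 7)(2 15)(9 11 10 14))^3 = (1 7 16 3)(2 15)(9 14 10 11)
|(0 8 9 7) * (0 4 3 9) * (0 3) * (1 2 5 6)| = 12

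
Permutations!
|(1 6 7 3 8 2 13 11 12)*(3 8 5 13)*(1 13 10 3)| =|(1 6 7 8 2)(3 5 10)(11 12 13)| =15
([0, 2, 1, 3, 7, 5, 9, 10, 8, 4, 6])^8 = [0, 1, 2, 3, 6, 5, 7, 9, 8, 10, 4]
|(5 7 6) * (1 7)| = 4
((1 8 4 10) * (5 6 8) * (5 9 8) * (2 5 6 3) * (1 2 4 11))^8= (11)(2 4 5 10 3)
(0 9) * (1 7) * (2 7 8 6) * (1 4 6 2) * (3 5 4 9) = (0 3 5 4 6 1 8 2 7 9) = [3, 8, 7, 5, 6, 4, 1, 9, 2, 0]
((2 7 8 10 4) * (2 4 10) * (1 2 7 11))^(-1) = ((1 2 11)(7 8))^(-1) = (1 11 2)(7 8)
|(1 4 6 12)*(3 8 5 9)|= |(1 4 6 12)(3 8 5 9)|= 4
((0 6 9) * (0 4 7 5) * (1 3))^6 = (9)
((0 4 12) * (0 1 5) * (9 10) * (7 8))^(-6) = (0 5 1 12 4)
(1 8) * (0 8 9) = (0 8 1 9) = [8, 9, 2, 3, 4, 5, 6, 7, 1, 0]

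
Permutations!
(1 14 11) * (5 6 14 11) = (1 11)(5 6 14) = [0, 11, 2, 3, 4, 6, 14, 7, 8, 9, 10, 1, 12, 13, 5]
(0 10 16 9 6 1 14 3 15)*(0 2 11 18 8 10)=[0, 14, 11, 15, 4, 5, 1, 7, 10, 6, 16, 18, 12, 13, 3, 2, 9, 17, 8]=(1 14 3 15 2 11 18 8 10 16 9 6)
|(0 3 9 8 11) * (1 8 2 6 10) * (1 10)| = 8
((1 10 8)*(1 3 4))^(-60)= (10)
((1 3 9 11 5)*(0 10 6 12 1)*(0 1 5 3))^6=(12)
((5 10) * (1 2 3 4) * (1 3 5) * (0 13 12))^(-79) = (0 12 13)(1 2 5 10)(3 4) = ((0 13 12)(1 2 5 10)(3 4))^(-79)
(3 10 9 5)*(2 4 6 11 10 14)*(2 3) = (2 4 6 11 10 9 5)(3 14) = [0, 1, 4, 14, 6, 2, 11, 7, 8, 5, 9, 10, 12, 13, 3]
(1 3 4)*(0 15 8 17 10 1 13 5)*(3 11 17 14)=(0 15 8 14 3 4 13 5)(1 11 17 10)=[15, 11, 2, 4, 13, 0, 6, 7, 14, 9, 1, 17, 12, 5, 3, 8, 16, 10]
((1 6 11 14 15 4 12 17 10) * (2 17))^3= (1 14 12 10 11 4 17 6 15 2)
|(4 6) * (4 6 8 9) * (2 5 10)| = |(2 5 10)(4 8 9)| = 3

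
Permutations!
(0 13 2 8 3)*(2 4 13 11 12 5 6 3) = (0 11 12 5 6 3)(2 8)(4 13) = [11, 1, 8, 0, 13, 6, 3, 7, 2, 9, 10, 12, 5, 4]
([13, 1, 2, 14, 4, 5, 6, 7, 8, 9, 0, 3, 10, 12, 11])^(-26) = (0 12)(3 14 11)(10 13)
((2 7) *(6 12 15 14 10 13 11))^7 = ((2 7)(6 12 15 14 10 13 11))^7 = (15)(2 7)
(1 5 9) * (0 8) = (0 8)(1 5 9) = [8, 5, 2, 3, 4, 9, 6, 7, 0, 1]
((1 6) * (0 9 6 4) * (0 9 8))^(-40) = (9)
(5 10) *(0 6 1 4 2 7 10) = (0 6 1 4 2 7 10 5) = [6, 4, 7, 3, 2, 0, 1, 10, 8, 9, 5]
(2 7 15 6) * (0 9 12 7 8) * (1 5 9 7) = [7, 5, 8, 3, 4, 9, 2, 15, 0, 12, 10, 11, 1, 13, 14, 6] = (0 7 15 6 2 8)(1 5 9 12)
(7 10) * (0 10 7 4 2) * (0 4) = (0 10)(2 4) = [10, 1, 4, 3, 2, 5, 6, 7, 8, 9, 0]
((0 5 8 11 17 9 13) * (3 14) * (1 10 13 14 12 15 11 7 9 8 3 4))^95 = (0 11 14)(1 3 8)(4 5 17)(7 10 12)(9 13 15)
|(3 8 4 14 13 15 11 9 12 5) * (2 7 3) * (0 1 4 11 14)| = 24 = |(0 1 4)(2 7 3 8 11 9 12 5)(13 15 14)|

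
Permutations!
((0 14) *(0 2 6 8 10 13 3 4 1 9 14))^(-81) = ((1 9 14 2 6 8 10 13 3 4))^(-81) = (1 4 3 13 10 8 6 2 14 9)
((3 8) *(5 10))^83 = (3 8)(5 10)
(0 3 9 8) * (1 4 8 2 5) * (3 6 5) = (0 6 5 1 4 8)(2 3 9) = [6, 4, 3, 9, 8, 1, 5, 7, 0, 2]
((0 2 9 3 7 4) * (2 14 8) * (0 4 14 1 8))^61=((0 1 8 2 9 3 7 14))^61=(0 3 8 14 9 1 7 2)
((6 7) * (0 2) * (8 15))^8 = (15)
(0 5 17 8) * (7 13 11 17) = (0 5 7 13 11 17 8) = [5, 1, 2, 3, 4, 7, 6, 13, 0, 9, 10, 17, 12, 11, 14, 15, 16, 8]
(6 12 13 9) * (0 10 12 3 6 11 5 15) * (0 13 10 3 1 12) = (0 3 6 1 12 10)(5 15 13 9 11) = [3, 12, 2, 6, 4, 15, 1, 7, 8, 11, 0, 5, 10, 9, 14, 13]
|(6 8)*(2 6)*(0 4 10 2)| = 6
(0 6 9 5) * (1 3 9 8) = [6, 3, 2, 9, 4, 0, 8, 7, 1, 5] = (0 6 8 1 3 9 5)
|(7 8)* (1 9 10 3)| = 4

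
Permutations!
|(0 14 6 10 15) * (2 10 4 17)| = 8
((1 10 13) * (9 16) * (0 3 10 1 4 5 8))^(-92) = (16)(0 8 5 4 13 10 3) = ((0 3 10 13 4 5 8)(9 16))^(-92)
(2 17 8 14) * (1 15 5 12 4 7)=(1 15 5 12 4 7)(2 17 8 14)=[0, 15, 17, 3, 7, 12, 6, 1, 14, 9, 10, 11, 4, 13, 2, 5, 16, 8]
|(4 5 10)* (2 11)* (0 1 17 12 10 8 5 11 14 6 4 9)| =|(0 1 17 12 10 9)(2 14 6 4 11)(5 8)| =30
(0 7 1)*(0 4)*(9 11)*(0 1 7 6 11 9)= (0 6 11)(1 4)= [6, 4, 2, 3, 1, 5, 11, 7, 8, 9, 10, 0]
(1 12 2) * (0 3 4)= [3, 12, 1, 4, 0, 5, 6, 7, 8, 9, 10, 11, 2]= (0 3 4)(1 12 2)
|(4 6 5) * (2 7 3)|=|(2 7 3)(4 6 5)|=3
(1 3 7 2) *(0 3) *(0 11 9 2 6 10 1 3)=(1 11 9 2 3 7 6 10)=[0, 11, 3, 7, 4, 5, 10, 6, 8, 2, 1, 9]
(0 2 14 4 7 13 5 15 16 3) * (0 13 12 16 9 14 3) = (0 2 3 13 5 15 9 14 4 7 12 16) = [2, 1, 3, 13, 7, 15, 6, 12, 8, 14, 10, 11, 16, 5, 4, 9, 0]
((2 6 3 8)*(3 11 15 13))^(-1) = (2 8 3 13 15 11 6) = ((2 6 11 15 13 3 8))^(-1)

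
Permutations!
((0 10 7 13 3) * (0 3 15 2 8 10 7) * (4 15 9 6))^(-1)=((0 7 13 9 6 4 15 2 8 10))^(-1)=(0 10 8 2 15 4 6 9 13 7)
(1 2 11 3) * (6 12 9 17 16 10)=(1 2 11 3)(6 12 9 17 16 10)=[0, 2, 11, 1, 4, 5, 12, 7, 8, 17, 6, 3, 9, 13, 14, 15, 10, 16]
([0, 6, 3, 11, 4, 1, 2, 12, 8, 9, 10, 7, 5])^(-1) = [0, 5, 6, 2, 4, 12, 1, 11, 8, 9, 10, 3, 7]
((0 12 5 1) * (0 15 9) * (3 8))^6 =(15)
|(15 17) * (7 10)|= 2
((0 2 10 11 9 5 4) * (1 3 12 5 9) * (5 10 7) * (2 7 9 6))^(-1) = ((0 7 5 4)(1 3 12 10 11)(2 9 6))^(-1) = (0 4 5 7)(1 11 10 12 3)(2 6 9)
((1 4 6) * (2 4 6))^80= (6)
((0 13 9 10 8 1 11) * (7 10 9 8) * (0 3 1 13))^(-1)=(1 3 11)(7 10)(8 13)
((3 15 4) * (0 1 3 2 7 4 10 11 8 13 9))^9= (15)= ((0 1 3 15 10 11 8 13 9)(2 7 4))^9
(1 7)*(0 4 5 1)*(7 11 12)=(0 4 5 1 11 12 7)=[4, 11, 2, 3, 5, 1, 6, 0, 8, 9, 10, 12, 7]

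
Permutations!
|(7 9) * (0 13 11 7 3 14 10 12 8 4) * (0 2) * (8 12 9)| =28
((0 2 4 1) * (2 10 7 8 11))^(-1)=((0 10 7 8 11 2 4 1))^(-1)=(0 1 4 2 11 8 7 10)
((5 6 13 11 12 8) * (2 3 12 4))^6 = (2 13 8)(3 11 5)(4 6 12)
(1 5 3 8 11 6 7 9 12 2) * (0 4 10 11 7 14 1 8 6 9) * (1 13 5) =(0 4 10 11 9 12 2 8 7)(3 6 14 13 5) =[4, 1, 8, 6, 10, 3, 14, 0, 7, 12, 11, 9, 2, 5, 13]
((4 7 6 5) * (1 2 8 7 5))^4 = (1 6 7 8 2)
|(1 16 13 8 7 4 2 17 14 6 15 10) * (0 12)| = 12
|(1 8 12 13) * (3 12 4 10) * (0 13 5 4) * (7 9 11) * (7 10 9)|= 28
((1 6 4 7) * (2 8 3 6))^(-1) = (1 7 4 6 3 8 2)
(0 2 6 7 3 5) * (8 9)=(0 2 6 7 3 5)(8 9)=[2, 1, 6, 5, 4, 0, 7, 3, 9, 8]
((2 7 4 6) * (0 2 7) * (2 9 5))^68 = (9)(4 7 6)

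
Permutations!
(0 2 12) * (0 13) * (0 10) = (0 2 12 13 10) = [2, 1, 12, 3, 4, 5, 6, 7, 8, 9, 0, 11, 13, 10]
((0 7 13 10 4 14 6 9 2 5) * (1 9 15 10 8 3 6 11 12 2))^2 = (0 13 3 15 4 11 2)(5 7 8 6 10 14 12)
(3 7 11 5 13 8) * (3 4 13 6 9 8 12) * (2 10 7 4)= (2 10 7 11 5 6 9 8)(3 4 13 12)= [0, 1, 10, 4, 13, 6, 9, 11, 2, 8, 7, 5, 3, 12]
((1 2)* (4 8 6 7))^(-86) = ((1 2)(4 8 6 7))^(-86) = (4 6)(7 8)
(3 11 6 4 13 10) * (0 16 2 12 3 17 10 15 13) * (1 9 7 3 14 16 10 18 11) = [10, 9, 12, 1, 0, 5, 4, 3, 8, 7, 17, 6, 14, 15, 16, 13, 2, 18, 11] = (0 10 17 18 11 6 4)(1 9 7 3)(2 12 14 16)(13 15)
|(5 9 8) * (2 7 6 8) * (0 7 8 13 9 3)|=|(0 7 6 13 9 2 8 5 3)|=9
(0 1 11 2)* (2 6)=(0 1 11 6 2)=[1, 11, 0, 3, 4, 5, 2, 7, 8, 9, 10, 6]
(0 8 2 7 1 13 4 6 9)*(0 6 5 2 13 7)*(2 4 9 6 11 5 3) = (0 8 13 9 11 5 4 3 2)(1 7) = [8, 7, 0, 2, 3, 4, 6, 1, 13, 11, 10, 5, 12, 9]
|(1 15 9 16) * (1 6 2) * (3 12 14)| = |(1 15 9 16 6 2)(3 12 14)| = 6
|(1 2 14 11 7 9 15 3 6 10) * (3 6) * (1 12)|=|(1 2 14 11 7 9 15 6 10 12)|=10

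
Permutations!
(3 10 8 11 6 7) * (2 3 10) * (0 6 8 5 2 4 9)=(0 6 7 10 5 2 3 4 9)(8 11)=[6, 1, 3, 4, 9, 2, 7, 10, 11, 0, 5, 8]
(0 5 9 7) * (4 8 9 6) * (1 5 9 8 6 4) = [9, 5, 2, 3, 6, 4, 1, 0, 8, 7] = (0 9 7)(1 5 4 6)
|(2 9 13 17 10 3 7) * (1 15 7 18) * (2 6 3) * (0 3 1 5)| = 20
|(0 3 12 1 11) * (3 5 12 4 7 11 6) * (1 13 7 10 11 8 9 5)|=|(0 1 6 3 4 10 11)(5 12 13 7 8 9)|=42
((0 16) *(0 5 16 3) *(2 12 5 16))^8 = (16)(2 5 12)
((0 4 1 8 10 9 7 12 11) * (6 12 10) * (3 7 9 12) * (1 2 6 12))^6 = ((0 4 2 6 3 7 10 1 8 12 11))^6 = (0 10 4 1 2 8 6 12 3 11 7)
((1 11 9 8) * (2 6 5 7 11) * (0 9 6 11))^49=((0 9 8 1 2 11 6 5 7))^49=(0 2 7 1 5 8 6 9 11)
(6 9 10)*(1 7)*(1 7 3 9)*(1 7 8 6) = (1 3 9 10)(6 7 8) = [0, 3, 2, 9, 4, 5, 7, 8, 6, 10, 1]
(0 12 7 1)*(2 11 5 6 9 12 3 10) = [3, 0, 11, 10, 4, 6, 9, 1, 8, 12, 2, 5, 7] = (0 3 10 2 11 5 6 9 12 7 1)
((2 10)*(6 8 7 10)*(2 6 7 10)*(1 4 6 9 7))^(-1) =(1 2 7 9 10 8 6 4)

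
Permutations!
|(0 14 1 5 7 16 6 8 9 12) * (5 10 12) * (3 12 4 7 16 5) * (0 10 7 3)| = 36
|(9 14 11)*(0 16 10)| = |(0 16 10)(9 14 11)| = 3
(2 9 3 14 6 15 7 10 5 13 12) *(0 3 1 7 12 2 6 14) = (0 3)(1 7 10 5 13 2 9)(6 15 12) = [3, 7, 9, 0, 4, 13, 15, 10, 8, 1, 5, 11, 6, 2, 14, 12]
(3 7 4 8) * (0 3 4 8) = (0 3 7 8 4) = [3, 1, 2, 7, 0, 5, 6, 8, 4]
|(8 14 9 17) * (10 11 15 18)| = |(8 14 9 17)(10 11 15 18)| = 4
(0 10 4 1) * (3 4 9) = (0 10 9 3 4 1) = [10, 0, 2, 4, 1, 5, 6, 7, 8, 3, 9]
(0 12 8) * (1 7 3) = (0 12 8)(1 7 3) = [12, 7, 2, 1, 4, 5, 6, 3, 0, 9, 10, 11, 8]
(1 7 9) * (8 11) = (1 7 9)(8 11) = [0, 7, 2, 3, 4, 5, 6, 9, 11, 1, 10, 8]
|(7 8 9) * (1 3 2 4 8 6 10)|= |(1 3 2 4 8 9 7 6 10)|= 9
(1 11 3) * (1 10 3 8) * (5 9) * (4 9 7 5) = (1 11 8)(3 10)(4 9)(5 7) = [0, 11, 2, 10, 9, 7, 6, 5, 1, 4, 3, 8]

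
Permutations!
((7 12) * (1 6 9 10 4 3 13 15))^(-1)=(1 15 13 3 4 10 9 6)(7 12)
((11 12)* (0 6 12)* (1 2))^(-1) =(0 11 12 6)(1 2)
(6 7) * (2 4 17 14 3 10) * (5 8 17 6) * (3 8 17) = (2 4 6 7 5 17 14 8 3 10) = [0, 1, 4, 10, 6, 17, 7, 5, 3, 9, 2, 11, 12, 13, 8, 15, 16, 14]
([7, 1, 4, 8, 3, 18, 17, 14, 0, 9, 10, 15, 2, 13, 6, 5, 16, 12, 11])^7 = (0 4 17 7 3 12 14 8 2 6)(5 15 11 18)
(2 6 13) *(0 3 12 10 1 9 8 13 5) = (0 3 12 10 1 9 8 13 2 6 5) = [3, 9, 6, 12, 4, 0, 5, 7, 13, 8, 1, 11, 10, 2]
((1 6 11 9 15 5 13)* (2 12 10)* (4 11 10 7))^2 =((1 6 10 2 12 7 4 11 9 15 5 13))^2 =(1 10 12 4 9 5)(2 7 11 15 13 6)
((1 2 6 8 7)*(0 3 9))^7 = (0 3 9)(1 6 7 2 8)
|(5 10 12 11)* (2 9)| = 4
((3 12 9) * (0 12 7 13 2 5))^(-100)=((0 12 9 3 7 13 2 5))^(-100)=(0 7)(2 9)(3 5)(12 13)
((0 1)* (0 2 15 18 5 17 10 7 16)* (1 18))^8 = (0 18 5 17 10 7 16)(1 15 2)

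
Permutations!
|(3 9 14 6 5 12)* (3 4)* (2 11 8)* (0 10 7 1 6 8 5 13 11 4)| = 18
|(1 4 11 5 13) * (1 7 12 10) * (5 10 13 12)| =|(1 4 11 10)(5 12 13 7)| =4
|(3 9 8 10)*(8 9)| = 3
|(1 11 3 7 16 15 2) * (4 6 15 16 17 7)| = 14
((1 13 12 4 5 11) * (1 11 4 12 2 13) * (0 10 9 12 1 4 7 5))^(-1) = (0 4 1 12 9 10)(2 13)(5 7)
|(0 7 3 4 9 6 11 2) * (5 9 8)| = |(0 7 3 4 8 5 9 6 11 2)| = 10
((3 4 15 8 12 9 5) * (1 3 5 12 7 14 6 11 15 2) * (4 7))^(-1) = (1 2 4 8 15 11 6 14 7 3)(9 12)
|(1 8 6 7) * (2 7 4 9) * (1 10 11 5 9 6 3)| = 6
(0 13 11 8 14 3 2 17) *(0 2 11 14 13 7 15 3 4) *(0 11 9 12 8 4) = [7, 1, 17, 9, 11, 5, 6, 15, 13, 12, 10, 4, 8, 14, 0, 3, 16, 2] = (0 7 15 3 9 12 8 13 14)(2 17)(4 11)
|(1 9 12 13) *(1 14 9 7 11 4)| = 4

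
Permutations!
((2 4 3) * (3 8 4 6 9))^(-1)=((2 6 9 3)(4 8))^(-1)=(2 3 9 6)(4 8)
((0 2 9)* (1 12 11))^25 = (0 2 9)(1 12 11) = ((0 2 9)(1 12 11))^25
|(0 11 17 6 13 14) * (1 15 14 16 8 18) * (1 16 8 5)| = 12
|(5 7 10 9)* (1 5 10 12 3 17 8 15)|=|(1 5 7 12 3 17 8 15)(9 10)|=8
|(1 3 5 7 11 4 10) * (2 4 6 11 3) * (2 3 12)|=8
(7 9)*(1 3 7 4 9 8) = (1 3 7 8)(4 9) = [0, 3, 2, 7, 9, 5, 6, 8, 1, 4]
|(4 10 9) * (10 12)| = |(4 12 10 9)| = 4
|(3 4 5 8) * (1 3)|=|(1 3 4 5 8)|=5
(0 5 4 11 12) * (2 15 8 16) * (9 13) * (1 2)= [5, 2, 15, 3, 11, 4, 6, 7, 16, 13, 10, 12, 0, 9, 14, 8, 1]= (0 5 4 11 12)(1 2 15 8 16)(9 13)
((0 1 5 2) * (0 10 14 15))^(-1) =((0 1 5 2 10 14 15))^(-1) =(0 15 14 10 2 5 1)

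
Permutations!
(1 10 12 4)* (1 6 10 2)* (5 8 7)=[0, 2, 1, 3, 6, 8, 10, 5, 7, 9, 12, 11, 4]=(1 2)(4 6 10 12)(5 8 7)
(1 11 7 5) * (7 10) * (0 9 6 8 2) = (0 9 6 8 2)(1 11 10 7 5) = [9, 11, 0, 3, 4, 1, 8, 5, 2, 6, 7, 10]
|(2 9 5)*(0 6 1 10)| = 12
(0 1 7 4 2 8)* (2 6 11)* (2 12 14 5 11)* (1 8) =(0 8)(1 7 4 6 2)(5 11 12 14) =[8, 7, 1, 3, 6, 11, 2, 4, 0, 9, 10, 12, 14, 13, 5]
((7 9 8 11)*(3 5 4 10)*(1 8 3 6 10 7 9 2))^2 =(1 11 3 4 2 8 9 5 7)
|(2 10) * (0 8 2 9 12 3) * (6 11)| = 14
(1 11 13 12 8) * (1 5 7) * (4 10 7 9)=(1 11 13 12 8 5 9 4 10 7)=[0, 11, 2, 3, 10, 9, 6, 1, 5, 4, 7, 13, 8, 12]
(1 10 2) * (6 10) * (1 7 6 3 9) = [0, 3, 7, 9, 4, 5, 10, 6, 8, 1, 2] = (1 3 9)(2 7 6 10)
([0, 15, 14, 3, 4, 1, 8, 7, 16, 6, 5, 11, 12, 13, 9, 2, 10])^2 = (1 2 9 8 10)(5 15 14 6 16)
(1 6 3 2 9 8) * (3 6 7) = [0, 7, 9, 2, 4, 5, 6, 3, 1, 8] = (1 7 3 2 9 8)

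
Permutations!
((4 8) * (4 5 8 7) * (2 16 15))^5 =(2 15 16)(4 7)(5 8)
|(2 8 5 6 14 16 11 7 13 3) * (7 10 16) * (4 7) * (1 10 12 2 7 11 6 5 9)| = 33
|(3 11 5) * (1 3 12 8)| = |(1 3 11 5 12 8)| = 6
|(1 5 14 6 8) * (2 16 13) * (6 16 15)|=|(1 5 14 16 13 2 15 6 8)|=9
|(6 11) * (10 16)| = |(6 11)(10 16)| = 2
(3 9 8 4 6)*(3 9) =(4 6 9 8) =[0, 1, 2, 3, 6, 5, 9, 7, 4, 8]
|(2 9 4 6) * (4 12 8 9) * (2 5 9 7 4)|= |(4 6 5 9 12 8 7)|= 7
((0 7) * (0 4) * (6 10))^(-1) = (0 4 7)(6 10)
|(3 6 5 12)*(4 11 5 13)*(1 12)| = 8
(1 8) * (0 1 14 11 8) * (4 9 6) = (0 1)(4 9 6)(8 14 11) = [1, 0, 2, 3, 9, 5, 4, 7, 14, 6, 10, 8, 12, 13, 11]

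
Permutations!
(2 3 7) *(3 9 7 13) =(2 9 7)(3 13) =[0, 1, 9, 13, 4, 5, 6, 2, 8, 7, 10, 11, 12, 3]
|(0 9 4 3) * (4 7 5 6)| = |(0 9 7 5 6 4 3)| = 7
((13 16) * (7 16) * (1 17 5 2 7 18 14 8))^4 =(1 7 14 5 13)(2 18 17 16 8)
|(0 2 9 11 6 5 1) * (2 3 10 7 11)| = |(0 3 10 7 11 6 5 1)(2 9)| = 8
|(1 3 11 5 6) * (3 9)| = |(1 9 3 11 5 6)| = 6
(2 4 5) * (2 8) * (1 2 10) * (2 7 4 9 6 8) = (1 7 4 5 2 9 6 8 10) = [0, 7, 9, 3, 5, 2, 8, 4, 10, 6, 1]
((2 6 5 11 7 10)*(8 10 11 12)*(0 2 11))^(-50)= (0 12 7 5 11 6 10 2 8)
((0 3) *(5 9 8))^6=((0 3)(5 9 8))^6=(9)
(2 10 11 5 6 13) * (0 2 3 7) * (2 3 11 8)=[3, 1, 10, 7, 4, 6, 13, 0, 2, 9, 8, 5, 12, 11]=(0 3 7)(2 10 8)(5 6 13 11)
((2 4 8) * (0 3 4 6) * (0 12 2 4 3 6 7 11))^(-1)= (0 11 7 2 12 6)(4 8)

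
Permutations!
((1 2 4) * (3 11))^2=((1 2 4)(3 11))^2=(11)(1 4 2)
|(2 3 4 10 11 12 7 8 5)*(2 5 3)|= |(3 4 10 11 12 7 8)|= 7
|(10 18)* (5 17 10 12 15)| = |(5 17 10 18 12 15)| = 6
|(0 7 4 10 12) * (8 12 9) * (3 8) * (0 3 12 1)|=|(0 7 4 10 9 12 3 8 1)|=9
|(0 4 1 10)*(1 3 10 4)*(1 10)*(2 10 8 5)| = 15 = |(0 8 5 2 10)(1 4 3)|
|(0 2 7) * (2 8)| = |(0 8 2 7)| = 4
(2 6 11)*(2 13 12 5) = (2 6 11 13 12 5) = [0, 1, 6, 3, 4, 2, 11, 7, 8, 9, 10, 13, 5, 12]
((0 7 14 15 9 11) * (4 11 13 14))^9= (0 7 4 11)(9 13 14 15)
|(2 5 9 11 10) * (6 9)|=6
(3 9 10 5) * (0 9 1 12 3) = (0 9 10 5)(1 12 3) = [9, 12, 2, 1, 4, 0, 6, 7, 8, 10, 5, 11, 3]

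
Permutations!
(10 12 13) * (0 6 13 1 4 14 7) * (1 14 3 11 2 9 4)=(0 6 13 10 12 14 7)(2 9 4 3 11)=[6, 1, 9, 11, 3, 5, 13, 0, 8, 4, 12, 2, 14, 10, 7]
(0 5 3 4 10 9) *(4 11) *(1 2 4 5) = (0 1 2 4 10 9)(3 11 5) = [1, 2, 4, 11, 10, 3, 6, 7, 8, 0, 9, 5]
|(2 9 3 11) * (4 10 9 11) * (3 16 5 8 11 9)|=6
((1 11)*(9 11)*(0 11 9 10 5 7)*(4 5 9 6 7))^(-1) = ((0 11 1 10 9 6 7)(4 5))^(-1) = (0 7 6 9 10 1 11)(4 5)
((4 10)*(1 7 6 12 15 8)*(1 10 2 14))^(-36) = ((1 7 6 12 15 8 10 4 2 14))^(-36) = (1 15 2 6 10)(4 7 8 14 12)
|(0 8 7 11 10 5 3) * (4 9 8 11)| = 20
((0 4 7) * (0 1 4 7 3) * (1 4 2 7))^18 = (7)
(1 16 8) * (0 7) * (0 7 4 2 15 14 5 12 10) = (0 4 2 15 14 5 12 10)(1 16 8) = [4, 16, 15, 3, 2, 12, 6, 7, 1, 9, 0, 11, 10, 13, 5, 14, 8]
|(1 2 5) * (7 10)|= |(1 2 5)(7 10)|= 6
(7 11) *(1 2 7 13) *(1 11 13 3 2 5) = (1 5)(2 7 13 11 3) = [0, 5, 7, 2, 4, 1, 6, 13, 8, 9, 10, 3, 12, 11]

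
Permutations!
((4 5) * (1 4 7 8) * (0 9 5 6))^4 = ((0 9 5 7 8 1 4 6))^4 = (0 8)(1 9)(4 5)(6 7)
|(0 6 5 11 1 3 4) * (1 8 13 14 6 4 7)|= |(0 4)(1 3 7)(5 11 8 13 14 6)|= 6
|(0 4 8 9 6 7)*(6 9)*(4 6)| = 6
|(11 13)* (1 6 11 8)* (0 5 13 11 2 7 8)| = 15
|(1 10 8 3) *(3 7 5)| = 6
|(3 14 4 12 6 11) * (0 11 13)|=8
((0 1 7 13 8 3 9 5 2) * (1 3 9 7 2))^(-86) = ((0 3 7 13 8 9 5 1 2))^(-86) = (0 8 2 13 1 7 5 3 9)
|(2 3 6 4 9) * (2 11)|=6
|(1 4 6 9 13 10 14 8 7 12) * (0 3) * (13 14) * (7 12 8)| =8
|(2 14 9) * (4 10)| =6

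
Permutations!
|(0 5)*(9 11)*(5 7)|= 6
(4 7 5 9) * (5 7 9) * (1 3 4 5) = (1 3 4 9 5) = [0, 3, 2, 4, 9, 1, 6, 7, 8, 5]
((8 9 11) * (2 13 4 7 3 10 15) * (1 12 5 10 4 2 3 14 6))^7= ((1 12 5 10 15 3 4 7 14 6)(2 13)(8 9 11))^7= (1 7 15 12 14 3 5 6 4 10)(2 13)(8 9 11)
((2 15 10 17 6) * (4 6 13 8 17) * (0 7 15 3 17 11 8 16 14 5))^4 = (0 4 17 5 10 3 14 15 2 16 7 6 13)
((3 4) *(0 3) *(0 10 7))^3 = ((0 3 4 10 7))^3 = (0 10 3 7 4)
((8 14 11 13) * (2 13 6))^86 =(2 8 11)(6 13 14)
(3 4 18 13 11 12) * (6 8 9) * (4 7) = (3 7 4 18 13 11 12)(6 8 9) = [0, 1, 2, 7, 18, 5, 8, 4, 9, 6, 10, 12, 3, 11, 14, 15, 16, 17, 13]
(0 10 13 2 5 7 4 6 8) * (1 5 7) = (0 10 13 2 7 4 6 8)(1 5) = [10, 5, 7, 3, 6, 1, 8, 4, 0, 9, 13, 11, 12, 2]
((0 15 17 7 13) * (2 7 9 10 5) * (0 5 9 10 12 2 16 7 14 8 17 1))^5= (0 1 15)(2 9 17 14 12 10 8)(5 16 7 13)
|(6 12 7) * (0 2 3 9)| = 12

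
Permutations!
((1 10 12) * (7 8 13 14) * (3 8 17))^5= ((1 10 12)(3 8 13 14 7 17))^5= (1 12 10)(3 17 7 14 13 8)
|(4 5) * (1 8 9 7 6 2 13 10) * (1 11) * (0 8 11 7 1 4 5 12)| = |(0 8 9 1 11 4 12)(2 13 10 7 6)| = 35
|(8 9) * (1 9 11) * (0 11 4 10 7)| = 8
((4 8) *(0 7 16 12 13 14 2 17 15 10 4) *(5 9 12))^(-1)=(0 8 4 10 15 17 2 14 13 12 9 5 16 7)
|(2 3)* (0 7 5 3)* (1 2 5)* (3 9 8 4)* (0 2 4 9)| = |(0 7 1 4 3 5)(8 9)| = 6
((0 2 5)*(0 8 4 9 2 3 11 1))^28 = ((0 3 11 1)(2 5 8 4 9))^28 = (11)(2 4 5 9 8)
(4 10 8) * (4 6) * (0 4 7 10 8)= [4, 1, 2, 3, 8, 5, 7, 10, 6, 9, 0]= (0 4 8 6 7 10)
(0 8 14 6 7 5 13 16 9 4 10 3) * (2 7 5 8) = (0 2 7 8 14 6 5 13 16 9 4 10 3) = [2, 1, 7, 0, 10, 13, 5, 8, 14, 4, 3, 11, 12, 16, 6, 15, 9]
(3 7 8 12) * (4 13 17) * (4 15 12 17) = (3 7 8 17 15 12)(4 13) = [0, 1, 2, 7, 13, 5, 6, 8, 17, 9, 10, 11, 3, 4, 14, 12, 16, 15]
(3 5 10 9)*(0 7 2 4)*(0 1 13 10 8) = [7, 13, 4, 5, 1, 8, 6, 2, 0, 3, 9, 11, 12, 10] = (0 7 2 4 1 13 10 9 3 5 8)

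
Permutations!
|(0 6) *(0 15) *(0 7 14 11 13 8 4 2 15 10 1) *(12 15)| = |(0 6 10 1)(2 12 15 7 14 11 13 8 4)| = 36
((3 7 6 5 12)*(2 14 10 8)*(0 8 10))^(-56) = ((0 8 2 14)(3 7 6 5 12))^(-56) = (14)(3 12 5 6 7)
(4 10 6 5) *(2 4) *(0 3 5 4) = (0 3 5 2)(4 10 6) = [3, 1, 0, 5, 10, 2, 4, 7, 8, 9, 6]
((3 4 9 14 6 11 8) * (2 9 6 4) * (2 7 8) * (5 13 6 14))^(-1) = ((2 9 5 13 6 11)(3 7 8)(4 14))^(-1) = (2 11 6 13 5 9)(3 8 7)(4 14)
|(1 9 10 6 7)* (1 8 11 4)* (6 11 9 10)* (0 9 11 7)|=6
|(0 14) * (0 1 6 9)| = |(0 14 1 6 9)| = 5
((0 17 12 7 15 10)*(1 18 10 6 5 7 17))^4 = (18)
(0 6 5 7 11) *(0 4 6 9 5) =(0 9 5 7 11 4 6) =[9, 1, 2, 3, 6, 7, 0, 11, 8, 5, 10, 4]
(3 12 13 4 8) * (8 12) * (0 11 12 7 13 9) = [11, 1, 2, 8, 7, 5, 6, 13, 3, 0, 10, 12, 9, 4] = (0 11 12 9)(3 8)(4 7 13)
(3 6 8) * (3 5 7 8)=(3 6)(5 7 8)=[0, 1, 2, 6, 4, 7, 3, 8, 5]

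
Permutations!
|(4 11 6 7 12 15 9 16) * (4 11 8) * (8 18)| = |(4 18 8)(6 7 12 15 9 16 11)| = 21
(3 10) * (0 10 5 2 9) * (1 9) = (0 10 3 5 2 1 9) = [10, 9, 1, 5, 4, 2, 6, 7, 8, 0, 3]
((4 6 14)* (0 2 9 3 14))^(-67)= ((0 2 9 3 14 4 6))^(-67)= (0 3 6 9 4 2 14)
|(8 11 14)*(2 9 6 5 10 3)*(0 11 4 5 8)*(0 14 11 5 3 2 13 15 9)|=|(0 5 10 2)(3 13 15 9 6 8 4)|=28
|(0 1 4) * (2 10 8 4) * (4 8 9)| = 6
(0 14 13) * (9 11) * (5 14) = (0 5 14 13)(9 11) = [5, 1, 2, 3, 4, 14, 6, 7, 8, 11, 10, 9, 12, 0, 13]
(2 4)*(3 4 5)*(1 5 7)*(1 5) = (2 7 5 3 4) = [0, 1, 7, 4, 2, 3, 6, 5]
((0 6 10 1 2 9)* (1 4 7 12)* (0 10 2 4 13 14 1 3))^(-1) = (0 3 12 7 4 1 14 13 10 9 2 6) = ((0 6 2 9 10 13 14 1 4 7 12 3))^(-1)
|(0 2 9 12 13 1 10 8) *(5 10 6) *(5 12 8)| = 4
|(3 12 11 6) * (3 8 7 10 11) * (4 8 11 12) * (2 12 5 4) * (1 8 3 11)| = 11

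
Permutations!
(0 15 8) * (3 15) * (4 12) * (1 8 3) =[1, 8, 2, 15, 12, 5, 6, 7, 0, 9, 10, 11, 4, 13, 14, 3] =(0 1 8)(3 15)(4 12)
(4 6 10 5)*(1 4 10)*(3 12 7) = (1 4 6)(3 12 7)(5 10) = [0, 4, 2, 12, 6, 10, 1, 3, 8, 9, 5, 11, 7]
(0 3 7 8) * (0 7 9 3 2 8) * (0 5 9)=(0 2 8 7 5 9 3)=[2, 1, 8, 0, 4, 9, 6, 5, 7, 3]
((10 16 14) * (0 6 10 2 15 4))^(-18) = (0 15 14 10)(2 16 6 4)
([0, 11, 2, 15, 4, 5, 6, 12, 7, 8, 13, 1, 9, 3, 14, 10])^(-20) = [0, 1, 2, 3, 4, 5, 6, 7, 8, 9, 10, 11, 12, 13, 14, 15]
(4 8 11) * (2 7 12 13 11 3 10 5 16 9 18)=(2 7 12 13 11 4 8 3 10 5 16 9 18)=[0, 1, 7, 10, 8, 16, 6, 12, 3, 18, 5, 4, 13, 11, 14, 15, 9, 17, 2]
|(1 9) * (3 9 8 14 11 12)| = |(1 8 14 11 12 3 9)| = 7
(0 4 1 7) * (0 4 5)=(0 5)(1 7 4)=[5, 7, 2, 3, 1, 0, 6, 4]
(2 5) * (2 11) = (2 5 11) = [0, 1, 5, 3, 4, 11, 6, 7, 8, 9, 10, 2]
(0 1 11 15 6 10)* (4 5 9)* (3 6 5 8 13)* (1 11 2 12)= (0 11 15 5 9 4 8 13 3 6 10)(1 2 12)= [11, 2, 12, 6, 8, 9, 10, 7, 13, 4, 0, 15, 1, 3, 14, 5]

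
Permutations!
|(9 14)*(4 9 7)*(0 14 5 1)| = 7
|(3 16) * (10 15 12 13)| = |(3 16)(10 15 12 13)| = 4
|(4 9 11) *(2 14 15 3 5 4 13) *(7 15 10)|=|(2 14 10 7 15 3 5 4 9 11 13)|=11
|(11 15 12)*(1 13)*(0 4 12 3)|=|(0 4 12 11 15 3)(1 13)|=6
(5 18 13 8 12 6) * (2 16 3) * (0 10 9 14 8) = [10, 1, 16, 2, 4, 18, 5, 7, 12, 14, 9, 11, 6, 0, 8, 15, 3, 17, 13] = (0 10 9 14 8 12 6 5 18 13)(2 16 3)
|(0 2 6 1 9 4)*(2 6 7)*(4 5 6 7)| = |(0 7 2 4)(1 9 5 6)| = 4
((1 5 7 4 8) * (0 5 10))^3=(0 4 10 7 1 5 8)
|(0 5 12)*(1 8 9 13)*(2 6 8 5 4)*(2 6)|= |(0 4 6 8 9 13 1 5 12)|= 9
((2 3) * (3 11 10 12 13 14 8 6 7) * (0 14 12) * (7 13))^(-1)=((0 14 8 6 13 12 7 3 2 11 10))^(-1)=(0 10 11 2 3 7 12 13 6 8 14)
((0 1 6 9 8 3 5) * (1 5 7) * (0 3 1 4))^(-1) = (0 4 7 3 5)(1 8 9 6)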